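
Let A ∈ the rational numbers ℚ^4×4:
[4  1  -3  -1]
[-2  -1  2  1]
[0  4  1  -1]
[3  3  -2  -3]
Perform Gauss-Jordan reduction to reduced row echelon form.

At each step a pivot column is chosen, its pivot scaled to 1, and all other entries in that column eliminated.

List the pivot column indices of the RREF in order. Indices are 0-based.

pivot columns: 0, 1, 2, 3

step 1: normalize row 0 (÷4) = (1, 1/4, -3/4, -1/4)
  row 1: subtract -2×row0 = (0, -1/2, 1/2, 1/2)
  row 3: subtract 3×row0 = (0, 9/4, 1/4, -9/4)
step 2: normalize row 1 (÷-1/2) = (0, 1, -1, -1)
  row 0: subtract 1/4×row1 = (1, 0, -1/2, 0)
  row 2: subtract 4×row1 = (0, 0, 5, 3)
  row 3: subtract 9/4×row1 = (0, 0, 5/2, 0)
step 3: normalize row 2 (÷5) = (0, 0, 1, 3/5)
  row 0: subtract -1/2×row2 = (1, 0, 0, 3/10)
  row 1: subtract -1×row2 = (0, 1, 0, -2/5)
  row 3: subtract 5/2×row2 = (0, 0, 0, -3/2)
step 4: normalize row 3 (÷-3/2) = (0, 0, 0, 1)
  row 0: subtract 3/10×row3 = (1, 0, 0, 0)
  row 1: subtract -2/5×row3 = (0, 1, 0, 0)
  row 2: subtract 3/5×row3 = (0, 0, 1, 0)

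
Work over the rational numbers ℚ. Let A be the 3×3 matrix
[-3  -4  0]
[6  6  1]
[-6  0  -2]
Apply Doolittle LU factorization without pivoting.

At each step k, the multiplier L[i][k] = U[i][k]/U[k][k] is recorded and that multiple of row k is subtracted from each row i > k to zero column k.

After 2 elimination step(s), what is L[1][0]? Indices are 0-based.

[col 0] pivot -3
  R1 -= -2*R0 → (0, -2, 1)  (L[1][0] := -2)
  R2 -= 2*R0 → (0, 8, -2)  (L[2][0] := 2)
[col 1] pivot -2
  R2 -= -4*R1 → (0, 0, 2)  (L[2][1] := -4)

L[1][0] = -2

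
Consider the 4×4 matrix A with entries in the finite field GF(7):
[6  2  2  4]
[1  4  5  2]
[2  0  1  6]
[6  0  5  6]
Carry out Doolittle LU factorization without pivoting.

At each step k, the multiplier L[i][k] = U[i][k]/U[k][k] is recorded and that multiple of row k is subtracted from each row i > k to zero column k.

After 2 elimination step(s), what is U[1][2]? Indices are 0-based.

U[1][2] = 0

[col 0] pivot 6
  R1 -= 6*R0 → (0, 6, 0, 6)  (L[1][0] := 6)
  R2 -= 5*R0 → (0, 4, 5, 0)  (L[2][0] := 5)
  R3 -= 1*R0 → (0, 5, 3, 2)  (L[3][0] := 1)
[col 1] pivot 6
  R2 -= 3*R1 → (0, 0, 5, 3)  (L[2][1] := 3)
  R3 -= 2*R1 → (0, 0, 3, 4)  (L[3][1] := 2)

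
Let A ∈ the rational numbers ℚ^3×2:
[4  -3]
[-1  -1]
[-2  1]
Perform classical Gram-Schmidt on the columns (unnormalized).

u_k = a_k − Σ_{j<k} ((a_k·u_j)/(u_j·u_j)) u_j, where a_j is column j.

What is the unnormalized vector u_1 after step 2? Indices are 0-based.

u_1 = (-11/21, -34/21, -5/21)

Step 1: u_0 = a_0 = (4, -1, -2).
Step 2: u_1 = a_1 − (-13/21)·u_0 = (-11/21, -34/21, -5/21).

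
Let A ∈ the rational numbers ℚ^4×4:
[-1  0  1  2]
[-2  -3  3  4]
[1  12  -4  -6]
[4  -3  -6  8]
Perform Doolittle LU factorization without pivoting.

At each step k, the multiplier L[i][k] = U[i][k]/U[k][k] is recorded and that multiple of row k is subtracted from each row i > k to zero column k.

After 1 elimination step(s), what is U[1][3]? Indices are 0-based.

Step 1: pivot at (0,0) is -1.
  row1 ← row1 − (2)·row0  ⇒  L[1][0]=2, U row1=(0, -3, 1, 0)
  row2 ← row2 − (-1)·row0  ⇒  L[2][0]=-1, U row2=(0, 12, -3, -4)
  row3 ← row3 − (-4)·row0  ⇒  L[3][0]=-4, U row3=(0, -3, -2, 16)

U[1][3] = 0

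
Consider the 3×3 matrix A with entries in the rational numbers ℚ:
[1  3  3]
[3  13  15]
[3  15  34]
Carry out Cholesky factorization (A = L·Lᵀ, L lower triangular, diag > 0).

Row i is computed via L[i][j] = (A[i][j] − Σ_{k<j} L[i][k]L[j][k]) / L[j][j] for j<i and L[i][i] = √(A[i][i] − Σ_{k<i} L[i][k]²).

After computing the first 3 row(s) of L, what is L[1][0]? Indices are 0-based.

Step 1: L[0][0] = √(1) = 1.
  L[1][0] = (3) / L[0][0] = 3.
Step 2: L[1][1] = √(4) = 2.
  L[2][0] = (3) / L[0][0] = 3.
  L[2][1] = (6) / L[1][1] = 3.
Step 3: L[2][2] = √(16) = 4.

L[1][0] = 3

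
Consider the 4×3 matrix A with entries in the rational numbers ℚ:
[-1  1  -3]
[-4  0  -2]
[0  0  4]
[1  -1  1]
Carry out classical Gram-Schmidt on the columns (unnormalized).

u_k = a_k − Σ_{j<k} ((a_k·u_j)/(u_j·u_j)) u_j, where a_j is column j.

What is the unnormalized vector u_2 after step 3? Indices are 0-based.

Step 1: u_0 = a_0 = (-1, -4, 0, 1).
Step 2: u_1 = a_1 − (-1/9)·u_0 = (8/9, -4/9, 0, -8/9).
Step 3: u_2 = a_2 − (2/3)·u_0 − (-3/2)·u_1 = (-1, 0, 4, -1).

u_2 = (-1, 0, 4, -1)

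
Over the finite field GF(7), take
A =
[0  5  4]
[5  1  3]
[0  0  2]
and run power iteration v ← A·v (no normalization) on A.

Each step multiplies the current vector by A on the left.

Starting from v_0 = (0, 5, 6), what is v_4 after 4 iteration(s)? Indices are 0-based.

v_0 = (0, 5, 6).
v_1 = A·v_0 = (0, 2, 5).
v_2 = A·v_1 = (2, 3, 3).
v_3 = A·v_2 = (6, 1, 6).
v_4 = A·v_3 = (1, 0, 5).

v_4 = (1, 0, 5)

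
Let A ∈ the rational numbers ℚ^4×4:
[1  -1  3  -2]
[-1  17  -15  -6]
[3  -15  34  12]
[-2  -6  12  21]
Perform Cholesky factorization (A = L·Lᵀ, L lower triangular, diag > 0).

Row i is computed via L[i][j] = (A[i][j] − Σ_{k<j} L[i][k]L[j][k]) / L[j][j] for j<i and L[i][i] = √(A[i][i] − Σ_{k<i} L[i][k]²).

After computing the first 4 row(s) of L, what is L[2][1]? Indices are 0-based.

L[2][1] = -3

Step 1: L[0][0] = √(1) = 1.
  L[1][0] = (-1) / L[0][0] = -1.
Step 2: L[1][1] = √(16) = 4.
  L[2][0] = (3) / L[0][0] = 3.
  L[2][1] = (-12) / L[1][1] = -3.
Step 3: L[2][2] = √(16) = 4.
  L[3][0] = (-2) / L[0][0] = -2.
  L[3][1] = (-8) / L[1][1] = -2.
  L[3][2] = (12) / L[2][2] = 3.
Step 4: L[3][3] = √(4) = 2.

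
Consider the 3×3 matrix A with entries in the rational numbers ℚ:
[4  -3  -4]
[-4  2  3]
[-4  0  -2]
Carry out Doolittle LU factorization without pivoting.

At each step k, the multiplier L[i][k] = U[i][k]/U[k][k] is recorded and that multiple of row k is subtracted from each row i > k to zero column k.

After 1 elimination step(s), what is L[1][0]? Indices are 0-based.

L[1][0] = -1

Step 1: pivot at (0,0) is 4.
  row1 ← row1 − (-1)·row0  ⇒  L[1][0]=-1, U row1=(0, -1, -1)
  row2 ← row2 − (-1)·row0  ⇒  L[2][0]=-1, U row2=(0, -3, -6)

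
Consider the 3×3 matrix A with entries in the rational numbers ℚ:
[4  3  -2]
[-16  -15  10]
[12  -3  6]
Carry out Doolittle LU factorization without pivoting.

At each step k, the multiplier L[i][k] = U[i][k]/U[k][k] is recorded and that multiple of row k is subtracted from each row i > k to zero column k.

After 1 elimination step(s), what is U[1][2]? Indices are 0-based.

U[1][2] = 2

k=0: U[0][0]=4
  eliminate (1,0): mult=-4, new row 1: (0, -3, 2); set L[1][0]=-4
  eliminate (2,0): mult=3, new row 2: (0, -12, 12); set L[2][0]=3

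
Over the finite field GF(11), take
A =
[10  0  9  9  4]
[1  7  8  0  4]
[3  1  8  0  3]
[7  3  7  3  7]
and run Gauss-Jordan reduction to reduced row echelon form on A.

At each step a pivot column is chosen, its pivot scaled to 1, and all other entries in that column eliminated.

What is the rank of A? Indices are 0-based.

rank = 4

step 1: normalize row 0 (÷10) = (1, 0, 2, 2, 7)
  row 1: subtract 1×row0 = (0, 7, 6, 9, 8)
  row 2: subtract 3×row0 = (0, 1, 2, 5, 4)
  row 3: subtract 7×row0 = (0, 3, 4, 0, 2)
step 2: normalize row 1 (÷7) = (0, 1, 4, 6, 9)
  row 2: subtract 1×row1 = (0, 0, 9, 10, 6)
  row 3: subtract 3×row1 = (0, 0, 3, 4, 8)
step 3: normalize row 2 (÷9) = (0, 0, 1, 6, 8)
  row 0: subtract 2×row2 = (1, 0, 0, 1, 2)
  row 1: subtract 4×row2 = (0, 1, 0, 4, 10)
  row 3: subtract 3×row2 = (0, 0, 0, 8, 6)
step 4: normalize row 3 (÷8) = (0, 0, 0, 1, 9)
  row 0: subtract 1×row3 = (1, 0, 0, 0, 4)
  row 1: subtract 4×row3 = (0, 1, 0, 0, 7)
  row 2: subtract 6×row3 = (0, 0, 1, 0, 9)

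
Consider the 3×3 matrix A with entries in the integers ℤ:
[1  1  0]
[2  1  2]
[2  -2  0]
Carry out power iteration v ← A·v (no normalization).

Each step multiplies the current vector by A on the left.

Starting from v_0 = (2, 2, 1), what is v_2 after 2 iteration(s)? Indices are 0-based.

v_2 = (12, 16, -8)

v_0 = (2, 2, 1).
v_1 = A·v_0 = (4, 8, 0).
v_2 = A·v_1 = (12, 16, -8).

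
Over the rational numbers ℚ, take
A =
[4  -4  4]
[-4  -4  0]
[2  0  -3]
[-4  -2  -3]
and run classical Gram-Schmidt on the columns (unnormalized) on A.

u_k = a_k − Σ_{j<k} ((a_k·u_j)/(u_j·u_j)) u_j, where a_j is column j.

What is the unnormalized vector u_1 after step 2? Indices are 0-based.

u_1 = (-60/13, -44/13, -4/13, -18/13)

Step 1: u_0 = a_0 = (4, -4, 2, -4).
Step 2: u_1 = a_1 − (2/13)·u_0 = (-60/13, -44/13, -4/13, -18/13).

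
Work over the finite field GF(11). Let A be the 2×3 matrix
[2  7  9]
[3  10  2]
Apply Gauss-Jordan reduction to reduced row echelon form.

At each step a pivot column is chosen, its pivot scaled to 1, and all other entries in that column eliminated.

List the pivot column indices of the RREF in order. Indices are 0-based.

[1] R0 /= 2  ⇒  (1, 9, 10)
     R1 -= 3·R0  ⇒  (0, 5, 5)
[2] R1 /= 5  ⇒  (0, 1, 1)
     R0 -= 9·R1  ⇒  (1, 0, 1)

pivot columns: 0, 1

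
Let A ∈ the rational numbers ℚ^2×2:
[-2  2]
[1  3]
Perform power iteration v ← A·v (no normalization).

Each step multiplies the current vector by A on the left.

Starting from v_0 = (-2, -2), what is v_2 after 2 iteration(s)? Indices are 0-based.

v_2 = (-16, -24)

v_0 = (-2, -2).
v_1 = A·v_0 = (0, -8).
v_2 = A·v_1 = (-16, -24).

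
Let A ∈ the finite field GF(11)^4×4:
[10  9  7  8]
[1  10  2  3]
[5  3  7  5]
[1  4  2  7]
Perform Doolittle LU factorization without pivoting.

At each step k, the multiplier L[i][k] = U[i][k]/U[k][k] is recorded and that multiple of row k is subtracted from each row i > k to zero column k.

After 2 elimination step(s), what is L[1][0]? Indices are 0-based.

L[1][0] = 10

k=0: U[0][0]=10
  eliminate (1,0): mult=10, new row 1: (0, 8, 9, 0); set L[1][0]=10
  eliminate (2,0): mult=6, new row 2: (0, 4, 9, 1); set L[2][0]=6
  eliminate (3,0): mult=10, new row 3: (0, 2, 9, 4); set L[3][0]=10
k=1: U[1][1]=8
  eliminate (2,1): mult=6, new row 2: (0, 0, 10, 1); set L[2][1]=6
  eliminate (3,1): mult=3, new row 3: (0, 0, 4, 4); set L[3][1]=3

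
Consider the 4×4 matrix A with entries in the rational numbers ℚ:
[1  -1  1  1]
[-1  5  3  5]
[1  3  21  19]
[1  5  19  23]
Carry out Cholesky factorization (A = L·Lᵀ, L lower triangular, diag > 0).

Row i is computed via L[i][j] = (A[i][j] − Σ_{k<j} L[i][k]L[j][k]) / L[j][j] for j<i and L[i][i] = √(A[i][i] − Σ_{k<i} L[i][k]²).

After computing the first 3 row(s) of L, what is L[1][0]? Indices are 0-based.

Step 1: L[0][0] = √(1) = 1.
  L[1][0] = (-1) / L[0][0] = -1.
Step 2: L[1][1] = √(4) = 2.
  L[2][0] = (1) / L[0][0] = 1.
  L[2][1] = (4) / L[1][1] = 2.
Step 3: L[2][2] = √(16) = 4.

L[1][0] = -1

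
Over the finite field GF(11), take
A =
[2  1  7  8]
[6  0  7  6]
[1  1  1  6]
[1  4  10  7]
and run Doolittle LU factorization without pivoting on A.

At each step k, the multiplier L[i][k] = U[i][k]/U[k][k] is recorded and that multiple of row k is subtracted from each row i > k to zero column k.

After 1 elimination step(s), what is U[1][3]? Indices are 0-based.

U[1][3] = 4

Step 1: pivot at (0,0) is 2.
  row1 ← row1 − (3)·row0  ⇒  L[1][0]=3, U row1=(0, 8, 8, 4)
  row2 ← row2 − (6)·row0  ⇒  L[2][0]=6, U row2=(0, 6, 3, 2)
  row3 ← row3 − (6)·row0  ⇒  L[3][0]=6, U row3=(0, 9, 1, 3)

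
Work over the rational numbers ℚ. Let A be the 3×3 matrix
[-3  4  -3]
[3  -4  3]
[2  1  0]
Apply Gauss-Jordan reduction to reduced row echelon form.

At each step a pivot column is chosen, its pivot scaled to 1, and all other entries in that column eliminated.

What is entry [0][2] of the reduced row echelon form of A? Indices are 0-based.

M[0][2] = 3/11

pivot(0,0)=-3: scale R0 → (1, -4/3, 1)
  clear (1,0): R1 −= (3)R0 → (0, 0, 0)
  clear (2,0): R2 −= (2)R0 → (0, 11/3, -2)
pivot(1,1): swap R1↔R2
pivot(1,1)=11/3: scale R1 → (0, 1, -6/11)
  clear (0,1): R0 −= (-4/3)R1 → (1, 0, 3/11)
col 2: no nonzero at/below row 2; advance.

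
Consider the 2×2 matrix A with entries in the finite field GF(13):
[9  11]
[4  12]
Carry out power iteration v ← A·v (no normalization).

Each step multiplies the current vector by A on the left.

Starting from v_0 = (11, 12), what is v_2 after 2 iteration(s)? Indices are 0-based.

v_0 = (11, 12).
v_1 = A·v_0 = (10, 6).
v_2 = A·v_1 = (0, 8).

v_2 = (0, 8)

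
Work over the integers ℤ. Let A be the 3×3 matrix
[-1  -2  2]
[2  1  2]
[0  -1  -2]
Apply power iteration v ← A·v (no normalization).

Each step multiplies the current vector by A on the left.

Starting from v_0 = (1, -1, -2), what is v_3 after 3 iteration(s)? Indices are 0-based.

v_0 = (1, -1, -2).
v_1 = A·v_0 = (-3, -3, 5).
v_2 = A·v_1 = (19, 1, -7).
v_3 = A·v_2 = (-35, 25, 13).

v_3 = (-35, 25, 13)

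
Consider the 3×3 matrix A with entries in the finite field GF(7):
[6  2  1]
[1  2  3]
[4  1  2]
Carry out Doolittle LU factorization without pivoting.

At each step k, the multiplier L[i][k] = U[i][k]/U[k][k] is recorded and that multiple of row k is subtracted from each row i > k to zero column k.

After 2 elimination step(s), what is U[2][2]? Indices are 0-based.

U[2][2] = 4

[col 0] pivot 6
  R1 -= 6*R0 → (0, 4, 4)  (L[1][0] := 6)
  R2 -= 3*R0 → (0, 2, 6)  (L[2][0] := 3)
[col 1] pivot 4
  R2 -= 4*R1 → (0, 0, 4)  (L[2][1] := 4)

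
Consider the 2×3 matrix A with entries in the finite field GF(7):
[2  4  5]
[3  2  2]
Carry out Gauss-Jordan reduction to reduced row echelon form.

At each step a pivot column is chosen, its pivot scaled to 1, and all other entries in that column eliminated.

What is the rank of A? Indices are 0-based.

rank = 2

step 1: normalize row 0 (÷2) = (1, 2, 6)
  row 1: subtract 3×row0 = (0, 3, 5)
step 2: normalize row 1 (÷3) = (0, 1, 4)
  row 0: subtract 2×row1 = (1, 0, 5)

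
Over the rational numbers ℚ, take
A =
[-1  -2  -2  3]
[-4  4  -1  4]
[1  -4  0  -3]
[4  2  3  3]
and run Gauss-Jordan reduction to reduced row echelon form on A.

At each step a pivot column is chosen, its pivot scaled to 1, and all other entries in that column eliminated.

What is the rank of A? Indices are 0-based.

pivot(0,0)=-1: scale R0 → (1, 2, 2, -3)
  clear (1,0): R1 −= (-4)R0 → (0, 12, 7, -8)
  clear (2,0): R2 −= (1)R0 → (0, -6, -2, 0)
  clear (3,0): R3 −= (4)R0 → (0, -6, -5, 15)
pivot(1,1)=12: scale R1 → (0, 1, 7/12, -2/3)
  clear (0,1): R0 −= (2)R1 → (1, 0, 5/6, -5/3)
  clear (2,1): R2 −= (-6)R1 → (0, 0, 3/2, -4)
  clear (3,1): R3 −= (-6)R1 → (0, 0, -3/2, 11)
pivot(2,2)=3/2: scale R2 → (0, 0, 1, -8/3)
  clear (0,2): R0 −= (5/6)R2 → (1, 0, 0, 5/9)
  clear (1,2): R1 −= (7/12)R2 → (0, 1, 0, 8/9)
  clear (3,2): R3 −= (-3/2)R2 → (0, 0, 0, 7)
pivot(3,3)=7: scale R3 → (0, 0, 0, 1)
  clear (0,3): R0 −= (5/9)R3 → (1, 0, 0, 0)
  clear (1,3): R1 −= (8/9)R3 → (0, 1, 0, 0)
  clear (2,3): R2 −= (-8/3)R3 → (0, 0, 1, 0)

rank = 4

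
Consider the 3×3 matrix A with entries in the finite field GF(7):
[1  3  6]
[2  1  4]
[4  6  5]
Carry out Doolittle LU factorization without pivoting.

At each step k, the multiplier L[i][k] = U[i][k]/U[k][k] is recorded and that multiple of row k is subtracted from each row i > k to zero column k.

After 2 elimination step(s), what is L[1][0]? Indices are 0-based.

[col 0] pivot 1
  R1 -= 2*R0 → (0, 2, 6)  (L[1][0] := 2)
  R2 -= 4*R0 → (0, 1, 2)  (L[2][0] := 4)
[col 1] pivot 2
  R2 -= 4*R1 → (0, 0, 6)  (L[2][1] := 4)

L[1][0] = 2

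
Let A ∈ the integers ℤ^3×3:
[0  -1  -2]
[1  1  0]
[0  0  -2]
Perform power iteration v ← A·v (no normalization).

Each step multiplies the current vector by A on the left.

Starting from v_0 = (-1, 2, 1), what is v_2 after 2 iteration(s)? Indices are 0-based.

v_2 = (3, -3, 4)

v_0 = (-1, 2, 1).
v_1 = A·v_0 = (-4, 1, -2).
v_2 = A·v_1 = (3, -3, 4).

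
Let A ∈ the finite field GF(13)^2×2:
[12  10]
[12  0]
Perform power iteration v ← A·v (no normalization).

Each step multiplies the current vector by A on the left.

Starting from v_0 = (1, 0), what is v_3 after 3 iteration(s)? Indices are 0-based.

v_3 = (6, 9)

v_0 = (1, 0).
v_1 = A·v_0 = (12, 12).
v_2 = A·v_1 = (4, 1).
v_3 = A·v_2 = (6, 9).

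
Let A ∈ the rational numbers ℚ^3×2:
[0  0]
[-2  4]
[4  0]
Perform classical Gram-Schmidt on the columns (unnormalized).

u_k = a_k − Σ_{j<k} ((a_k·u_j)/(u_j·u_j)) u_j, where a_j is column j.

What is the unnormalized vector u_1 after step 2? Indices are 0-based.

Step 1: u_0 = a_0 = (0, -2, 4).
Step 2: u_1 = a_1 − (-2/5)·u_0 = (0, 16/5, 8/5).

u_1 = (0, 16/5, 8/5)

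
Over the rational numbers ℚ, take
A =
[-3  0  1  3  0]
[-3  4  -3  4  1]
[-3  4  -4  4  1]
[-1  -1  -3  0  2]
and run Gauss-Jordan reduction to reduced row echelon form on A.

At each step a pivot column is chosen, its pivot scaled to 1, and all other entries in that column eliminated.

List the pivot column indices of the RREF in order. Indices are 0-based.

[1] R0 /= -3  ⇒  (1, 0, -1/3, -1, 0)
     R1 -= -3·R0  ⇒  (0, 4, -4, 1, 1)
     R2 -= -3·R0  ⇒  (0, 4, -5, 1, 1)
     R3 -= -1·R0  ⇒  (0, -1, -10/3, -1, 2)
[2] R1 /= 4  ⇒  (0, 1, -1, 1/4, 1/4)
     R2 -= 4·R1  ⇒  (0, 0, -1, 0, 0)
     R3 -= -1·R1  ⇒  (0, 0, -13/3, -3/4, 9/4)
[3] R2 /= -1  ⇒  (0, 0, 1, 0, 0)
     R0 -= -1/3·R2  ⇒  (1, 0, 0, -1, 0)
     R1 -= -1·R2  ⇒  (0, 1, 0, 1/4, 1/4)
     R3 -= -13/3·R2  ⇒  (0, 0, 0, -3/4, 9/4)
[4] R3 /= -3/4  ⇒  (0, 0, 0, 1, -3)
     R0 -= -1·R3  ⇒  (1, 0, 0, 0, -3)
     R1 -= 1/4·R3  ⇒  (0, 1, 0, 0, 1)

pivot columns: 0, 1, 2, 3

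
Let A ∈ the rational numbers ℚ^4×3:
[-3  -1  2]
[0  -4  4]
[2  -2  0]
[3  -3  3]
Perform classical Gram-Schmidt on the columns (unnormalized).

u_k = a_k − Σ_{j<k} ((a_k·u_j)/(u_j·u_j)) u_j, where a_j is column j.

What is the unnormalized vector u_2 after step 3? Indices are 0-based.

u_2 = (1/35, -1/35, -48/35, 33/35)

Step 1: u_0 = a_0 = (-3, 0, 2, 3).
Step 2: u_1 = a_1 − (-5/11)·u_0 = (-26/11, -4, -12/11, -18/11).
Step 3: u_2 = a_2 − (3/22)·u_0 − (-141/140)·u_1 = (1/35, -1/35, -48/35, 33/35).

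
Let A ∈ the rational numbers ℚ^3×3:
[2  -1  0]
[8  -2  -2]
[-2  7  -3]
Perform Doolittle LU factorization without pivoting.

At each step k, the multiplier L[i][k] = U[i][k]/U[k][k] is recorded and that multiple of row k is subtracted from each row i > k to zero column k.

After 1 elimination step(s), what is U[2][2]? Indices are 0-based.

U[2][2] = -3

k=0: U[0][0]=2
  eliminate (1,0): mult=4, new row 1: (0, 2, -2); set L[1][0]=4
  eliminate (2,0): mult=-1, new row 2: (0, 6, -3); set L[2][0]=-1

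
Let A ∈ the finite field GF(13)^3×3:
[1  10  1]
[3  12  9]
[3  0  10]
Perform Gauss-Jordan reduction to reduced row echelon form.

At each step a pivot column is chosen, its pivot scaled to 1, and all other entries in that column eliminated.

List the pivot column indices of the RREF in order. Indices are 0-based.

[1] R0 /= 1  ⇒  (1, 10, 1)
     R1 -= 3·R0  ⇒  (0, 8, 6)
     R2 -= 3·R0  ⇒  (0, 9, 7)
[2] R1 /= 8  ⇒  (0, 1, 4)
     R0 -= 10·R1  ⇒  (1, 0, 0)
     R2 -= 9·R1  ⇒  (0, 0, 10)
[3] R2 /= 10  ⇒  (0, 0, 1)
     R1 -= 4·R2  ⇒  (0, 1, 0)

pivot columns: 0, 1, 2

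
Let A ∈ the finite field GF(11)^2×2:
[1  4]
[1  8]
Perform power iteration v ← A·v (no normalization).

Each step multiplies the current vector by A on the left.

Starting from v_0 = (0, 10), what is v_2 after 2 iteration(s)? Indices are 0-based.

v_2 = (8, 9)

v_0 = (0, 10).
v_1 = A·v_0 = (7, 3).
v_2 = A·v_1 = (8, 9).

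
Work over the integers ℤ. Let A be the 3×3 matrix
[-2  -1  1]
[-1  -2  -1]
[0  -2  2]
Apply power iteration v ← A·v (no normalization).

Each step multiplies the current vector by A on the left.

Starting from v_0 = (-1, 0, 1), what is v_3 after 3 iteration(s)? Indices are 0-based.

v_0 = (-1, 0, 1).
v_1 = A·v_0 = (3, 0, 2).
v_2 = A·v_1 = (-4, -5, 4).
v_3 = A·v_2 = (17, 10, 18).

v_3 = (17, 10, 18)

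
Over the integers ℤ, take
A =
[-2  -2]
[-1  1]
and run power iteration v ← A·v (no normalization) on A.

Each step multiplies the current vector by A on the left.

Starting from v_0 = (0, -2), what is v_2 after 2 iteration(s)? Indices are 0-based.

v_2 = (-4, -6)

v_0 = (0, -2).
v_1 = A·v_0 = (4, -2).
v_2 = A·v_1 = (-4, -6).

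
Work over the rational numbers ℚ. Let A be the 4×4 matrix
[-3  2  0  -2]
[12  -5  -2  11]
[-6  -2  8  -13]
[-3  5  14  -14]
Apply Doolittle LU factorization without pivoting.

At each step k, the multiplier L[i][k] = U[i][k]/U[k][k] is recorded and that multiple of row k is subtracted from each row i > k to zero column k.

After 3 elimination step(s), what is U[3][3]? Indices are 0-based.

U[3][3] = -3

k=0: U[0][0]=-3
  eliminate (1,0): mult=-4, new row 1: (0, 3, -2, 3); set L[1][0]=-4
  eliminate (2,0): mult=2, new row 2: (0, -6, 8, -9); set L[2][0]=2
  eliminate (3,0): mult=1, new row 3: (0, 3, 14, -12); set L[3][0]=1
k=1: U[1][1]=3
  eliminate (2,1): mult=-2, new row 2: (0, 0, 4, -3); set L[2][1]=-2
  eliminate (3,1): mult=1, new row 3: (0, 0, 16, -15); set L[3][1]=1
k=2: U[2][2]=4
  eliminate (3,2): mult=4, new row 3: (0, 0, 0, -3); set L[3][2]=4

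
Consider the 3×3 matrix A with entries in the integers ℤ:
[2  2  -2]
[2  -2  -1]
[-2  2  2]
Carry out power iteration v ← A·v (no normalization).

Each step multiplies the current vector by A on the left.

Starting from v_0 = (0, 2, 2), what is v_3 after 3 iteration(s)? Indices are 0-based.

v_0 = (0, 2, 2).
v_1 = A·v_0 = (0, -6, 8).
v_2 = A·v_1 = (-28, 4, 4).
v_3 = A·v_2 = (-56, -68, 72).

v_3 = (-56, -68, 72)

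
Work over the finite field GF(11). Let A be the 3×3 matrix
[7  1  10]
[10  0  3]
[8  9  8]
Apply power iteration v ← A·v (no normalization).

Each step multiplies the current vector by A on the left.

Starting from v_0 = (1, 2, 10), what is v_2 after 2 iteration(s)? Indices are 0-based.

v_2 = (4, 0, 1)

v_0 = (1, 2, 10).
v_1 = A·v_0 = (10, 7, 7).
v_2 = A·v_1 = (4, 0, 1).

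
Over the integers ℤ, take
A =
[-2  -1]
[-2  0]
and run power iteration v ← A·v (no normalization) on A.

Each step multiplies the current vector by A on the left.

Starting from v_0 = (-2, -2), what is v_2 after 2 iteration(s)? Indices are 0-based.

v_2 = (-16, -12)

v_0 = (-2, -2).
v_1 = A·v_0 = (6, 4).
v_2 = A·v_1 = (-16, -12).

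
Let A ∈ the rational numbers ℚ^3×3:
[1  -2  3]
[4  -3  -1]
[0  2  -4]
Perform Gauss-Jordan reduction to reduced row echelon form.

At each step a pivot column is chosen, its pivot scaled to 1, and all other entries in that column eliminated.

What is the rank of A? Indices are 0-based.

pivot(0,0)=1: scale R0 → (1, -2, 3)
  clear (1,0): R1 −= (4)R0 → (0, 5, -13)
pivot(1,1)=5: scale R1 → (0, 1, -13/5)
  clear (0,1): R0 −= (-2)R1 → (1, 0, -11/5)
  clear (2,1): R2 −= (2)R1 → (0, 0, 6/5)
pivot(2,2)=6/5: scale R2 → (0, 0, 1)
  clear (0,2): R0 −= (-11/5)R2 → (1, 0, 0)
  clear (1,2): R1 −= (-13/5)R2 → (0, 1, 0)

rank = 3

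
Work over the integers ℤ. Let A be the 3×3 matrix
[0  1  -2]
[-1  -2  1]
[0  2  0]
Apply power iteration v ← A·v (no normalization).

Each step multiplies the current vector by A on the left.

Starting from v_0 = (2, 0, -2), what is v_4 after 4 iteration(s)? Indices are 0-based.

v_0 = (2, 0, -2).
v_1 = A·v_0 = (4, -4, 0).
v_2 = A·v_1 = (-4, 4, -8).
v_3 = A·v_2 = (20, -12, 8).
v_4 = A·v_3 = (-28, 12, -24).

v_4 = (-28, 12, -24)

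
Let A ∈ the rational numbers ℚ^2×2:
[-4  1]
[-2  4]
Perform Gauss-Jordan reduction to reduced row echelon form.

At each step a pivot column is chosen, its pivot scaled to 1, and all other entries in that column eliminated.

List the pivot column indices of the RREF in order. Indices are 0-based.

pivot columns: 0, 1

[1] R0 /= -4  ⇒  (1, -1/4)
     R1 -= -2·R0  ⇒  (0, 7/2)
[2] R1 /= 7/2  ⇒  (0, 1)
     R0 -= -1/4·R1  ⇒  (1, 0)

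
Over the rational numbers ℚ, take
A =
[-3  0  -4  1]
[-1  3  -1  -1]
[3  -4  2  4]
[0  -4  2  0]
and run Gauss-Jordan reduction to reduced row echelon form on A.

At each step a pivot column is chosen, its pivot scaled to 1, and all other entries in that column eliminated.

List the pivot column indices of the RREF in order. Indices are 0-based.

step 1: normalize row 0 (÷-3) = (1, 0, 4/3, -1/3)
  row 1: subtract -1×row0 = (0, 3, 1/3, -4/3)
  row 2: subtract 3×row0 = (0, -4, -2, 5)
step 2: normalize row 1 (÷3) = (0, 1, 1/9, -4/9)
  row 2: subtract -4×row1 = (0, 0, -14/9, 29/9)
  row 3: subtract -4×row1 = (0, 0, 22/9, -16/9)
step 3: normalize row 2 (÷-14/9) = (0, 0, 1, -29/14)
  row 0: subtract 4/3×row2 = (1, 0, 0, 17/7)
  row 1: subtract 1/9×row2 = (0, 1, 0, -3/14)
  row 3: subtract 22/9×row2 = (0, 0, 0, 23/7)
step 4: normalize row 3 (÷23/7) = (0, 0, 0, 1)
  row 0: subtract 17/7×row3 = (1, 0, 0, 0)
  row 1: subtract -3/14×row3 = (0, 1, 0, 0)
  row 2: subtract -29/14×row3 = (0, 0, 1, 0)

pivot columns: 0, 1, 2, 3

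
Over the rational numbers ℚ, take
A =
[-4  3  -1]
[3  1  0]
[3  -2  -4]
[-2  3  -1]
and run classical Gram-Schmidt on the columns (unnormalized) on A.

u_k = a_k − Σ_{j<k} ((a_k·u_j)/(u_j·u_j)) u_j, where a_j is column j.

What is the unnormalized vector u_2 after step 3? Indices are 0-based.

u_2 = (-667/433, 338/433, -1544/433, -475/433)

Step 1: u_0 = a_0 = (-4, 3, 3, -2).
Step 2: u_1 = a_1 − (-21/38)·u_0 = (15/19, 101/38, -13/38, 36/19).
Step 3: u_2 = a_2 − (-3/19)·u_0 − (-50/433)·u_1 = (-667/433, 338/433, -1544/433, -475/433).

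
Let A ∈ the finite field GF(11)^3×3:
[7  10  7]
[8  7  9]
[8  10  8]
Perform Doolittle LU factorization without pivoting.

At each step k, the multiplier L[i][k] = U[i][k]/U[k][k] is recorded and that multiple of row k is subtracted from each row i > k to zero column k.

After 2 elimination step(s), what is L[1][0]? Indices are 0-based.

k=0: U[0][0]=7
  eliminate (1,0): mult=9, new row 1: (0, 5, 1); set L[1][0]=9
  eliminate (2,0): mult=9, new row 2: (0, 8, 0); set L[2][0]=9
k=1: U[1][1]=5
  eliminate (2,1): mult=6, new row 2: (0, 0, 5); set L[2][1]=6

L[1][0] = 9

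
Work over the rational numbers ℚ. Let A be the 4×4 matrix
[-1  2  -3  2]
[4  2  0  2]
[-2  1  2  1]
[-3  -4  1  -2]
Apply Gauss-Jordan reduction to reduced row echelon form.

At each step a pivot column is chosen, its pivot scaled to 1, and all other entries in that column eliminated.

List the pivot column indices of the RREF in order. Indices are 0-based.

step 1: normalize row 0 (÷-1) = (1, -2, 3, -2)
  row 1: subtract 4×row0 = (0, 10, -12, 10)
  row 2: subtract -2×row0 = (0, -3, 8, -3)
  row 3: subtract -3×row0 = (0, -10, 10, -8)
step 2: normalize row 1 (÷10) = (0, 1, -6/5, 1)
  row 0: subtract -2×row1 = (1, 0, 3/5, 0)
  row 2: subtract -3×row1 = (0, 0, 22/5, 0)
  row 3: subtract -10×row1 = (0, 0, -2, 2)
step 3: normalize row 2 (÷22/5) = (0, 0, 1, 0)
  row 0: subtract 3/5×row2 = (1, 0, 0, 0)
  row 1: subtract -6/5×row2 = (0, 1, 0, 1)
  row 3: subtract -2×row2 = (0, 0, 0, 2)
step 4: normalize row 3 (÷2) = (0, 0, 0, 1)
  row 1: subtract 1×row3 = (0, 1, 0, 0)

pivot columns: 0, 1, 2, 3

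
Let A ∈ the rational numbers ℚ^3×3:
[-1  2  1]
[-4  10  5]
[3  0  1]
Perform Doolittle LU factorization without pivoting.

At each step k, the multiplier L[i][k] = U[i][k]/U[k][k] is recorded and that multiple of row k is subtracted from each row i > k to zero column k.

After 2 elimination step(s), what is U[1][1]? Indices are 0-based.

[col 0] pivot -1
  R1 -= 4*R0 → (0, 2, 1)  (L[1][0] := 4)
  R2 -= -3*R0 → (0, 6, 4)  (L[2][0] := -3)
[col 1] pivot 2
  R2 -= 3*R1 → (0, 0, 1)  (L[2][1] := 3)

U[1][1] = 2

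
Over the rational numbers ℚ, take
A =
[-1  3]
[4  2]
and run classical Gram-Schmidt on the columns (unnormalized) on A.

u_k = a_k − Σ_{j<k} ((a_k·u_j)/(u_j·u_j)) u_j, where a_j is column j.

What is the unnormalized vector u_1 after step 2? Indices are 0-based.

Step 1: u_0 = a_0 = (-1, 4).
Step 2: u_1 = a_1 − (5/17)·u_0 = (56/17, 14/17).

u_1 = (56/17, 14/17)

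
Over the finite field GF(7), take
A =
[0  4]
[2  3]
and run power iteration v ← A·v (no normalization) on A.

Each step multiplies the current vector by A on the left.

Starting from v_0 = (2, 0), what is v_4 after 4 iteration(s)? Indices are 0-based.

v_0 = (2, 0).
v_1 = A·v_0 = (0, 4).
v_2 = A·v_1 = (2, 5).
v_3 = A·v_2 = (6, 5).
v_4 = A·v_3 = (6, 6).

v_4 = (6, 6)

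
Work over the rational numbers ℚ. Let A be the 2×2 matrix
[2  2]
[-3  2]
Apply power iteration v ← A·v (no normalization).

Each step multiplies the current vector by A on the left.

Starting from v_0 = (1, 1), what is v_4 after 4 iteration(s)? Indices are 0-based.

v_0 = (1, 1).
v_1 = A·v_0 = (4, -1).
v_2 = A·v_1 = (6, -14).
v_3 = A·v_2 = (-16, -46).
v_4 = A·v_3 = (-124, -44).

v_4 = (-124, -44)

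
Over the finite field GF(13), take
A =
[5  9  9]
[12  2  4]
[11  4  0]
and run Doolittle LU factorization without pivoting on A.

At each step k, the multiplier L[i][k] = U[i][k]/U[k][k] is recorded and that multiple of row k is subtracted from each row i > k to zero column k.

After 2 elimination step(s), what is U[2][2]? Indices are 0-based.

k=0: U[0][0]=5
  eliminate (1,0): mult=5, new row 1: (0, 9, 11); set L[1][0]=5
  eliminate (2,0): mult=10, new row 2: (0, 5, 1); set L[2][0]=10
k=1: U[1][1]=9
  eliminate (2,1): mult=2, new row 2: (0, 0, 5); set L[2][1]=2

U[2][2] = 5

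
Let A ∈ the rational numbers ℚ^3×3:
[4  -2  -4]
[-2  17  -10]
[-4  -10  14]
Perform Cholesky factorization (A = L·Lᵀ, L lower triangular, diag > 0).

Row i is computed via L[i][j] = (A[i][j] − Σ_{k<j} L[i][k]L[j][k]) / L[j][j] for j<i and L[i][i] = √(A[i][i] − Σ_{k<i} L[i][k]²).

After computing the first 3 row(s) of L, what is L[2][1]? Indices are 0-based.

L[2][1] = -3

Step 1: L[0][0] = √(4) = 2.
  L[1][0] = (-2) / L[0][0] = -1.
Step 2: L[1][1] = √(16) = 4.
  L[2][0] = (-4) / L[0][0] = -2.
  L[2][1] = (-12) / L[1][1] = -3.
Step 3: L[2][2] = √(1) = 1.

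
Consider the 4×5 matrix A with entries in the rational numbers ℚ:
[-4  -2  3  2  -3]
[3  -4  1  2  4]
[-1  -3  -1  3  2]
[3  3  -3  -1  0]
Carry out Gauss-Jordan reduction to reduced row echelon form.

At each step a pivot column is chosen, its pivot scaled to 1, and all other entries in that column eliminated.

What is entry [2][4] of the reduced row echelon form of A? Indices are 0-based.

M[2][4] = -49/53

step 1: normalize row 0 (÷-4) = (1, 1/2, -3/4, -1/2, 3/4)
  row 1: subtract 3×row0 = (0, -11/2, 13/4, 7/2, 7/4)
  row 2: subtract -1×row0 = (0, -5/2, -7/4, 5/2, 11/4)
  row 3: subtract 3×row0 = (0, 3/2, -3/4, 1/2, -9/4)
step 2: normalize row 1 (÷-11/2) = (0, 1, -13/22, -7/11, -7/22)
  row 0: subtract 1/2×row1 = (1, 0, -5/11, -2/11, 10/11)
  row 2: subtract -5/2×row1 = (0, 0, -71/22, 10/11, 43/22)
  row 3: subtract 3/2×row1 = (0, 0, 3/22, 16/11, -39/22)
step 3: normalize row 2 (÷-71/22) = (0, 0, 1, -20/71, -43/71)
  row 0: subtract -5/11×row2 = (1, 0, 0, -22/71, 45/71)
  row 1: subtract -13/22×row2 = (0, 1, 0, -57/71, -48/71)
  row 3: subtract 3/22×row2 = (0, 0, 0, 106/71, -120/71)
step 4: normalize row 3 (÷106/71) = (0, 0, 0, 1, -60/53)
  row 0: subtract -22/71×row3 = (1, 0, 0, 0, 15/53)
  row 1: subtract -57/71×row3 = (0, 1, 0, 0, -84/53)
  row 2: subtract -20/71×row3 = (0, 0, 1, 0, -49/53)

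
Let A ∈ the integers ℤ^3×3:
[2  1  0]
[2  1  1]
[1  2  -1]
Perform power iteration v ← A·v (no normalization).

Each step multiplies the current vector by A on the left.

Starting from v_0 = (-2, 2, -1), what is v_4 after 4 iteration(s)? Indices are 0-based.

v_0 = (-2, 2, -1).
v_1 = A·v_0 = (-2, -3, 3).
v_2 = A·v_1 = (-7, -4, -11).
v_3 = A·v_2 = (-18, -29, -4).
v_4 = A·v_3 = (-65, -69, -72).

v_4 = (-65, -69, -72)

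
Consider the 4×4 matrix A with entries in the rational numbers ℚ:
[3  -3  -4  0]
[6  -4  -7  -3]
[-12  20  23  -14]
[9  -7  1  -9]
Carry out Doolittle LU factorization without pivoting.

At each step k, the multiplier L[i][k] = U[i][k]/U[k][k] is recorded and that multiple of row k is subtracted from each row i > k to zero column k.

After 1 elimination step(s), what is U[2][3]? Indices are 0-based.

Step 1: pivot at (0,0) is 3.
  row1 ← row1 − (2)·row0  ⇒  L[1][0]=2, U row1=(0, 2, 1, -3)
  row2 ← row2 − (-4)·row0  ⇒  L[2][0]=-4, U row2=(0, 8, 7, -14)
  row3 ← row3 − (3)·row0  ⇒  L[3][0]=3, U row3=(0, 2, 13, -9)

U[2][3] = -14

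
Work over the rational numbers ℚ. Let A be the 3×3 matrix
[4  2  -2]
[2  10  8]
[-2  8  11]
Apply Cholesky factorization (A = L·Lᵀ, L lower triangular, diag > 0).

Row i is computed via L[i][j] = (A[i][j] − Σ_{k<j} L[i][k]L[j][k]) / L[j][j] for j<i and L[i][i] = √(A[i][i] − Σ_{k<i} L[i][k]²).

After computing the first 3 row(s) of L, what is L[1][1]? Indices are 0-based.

L[1][1] = 3

Step 1: L[0][0] = √(4) = 2.
  L[1][0] = (2) / L[0][0] = 1.
Step 2: L[1][1] = √(9) = 3.
  L[2][0] = (-2) / L[0][0] = -1.
  L[2][1] = (9) / L[1][1] = 3.
Step 3: L[2][2] = √(1) = 1.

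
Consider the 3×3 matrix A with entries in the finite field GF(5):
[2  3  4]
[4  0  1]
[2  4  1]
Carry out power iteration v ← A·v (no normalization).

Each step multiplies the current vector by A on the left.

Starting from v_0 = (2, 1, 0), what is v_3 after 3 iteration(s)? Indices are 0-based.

v_3 = (4, 4, 3)

v_0 = (2, 1, 0).
v_1 = A·v_0 = (2, 3, 3).
v_2 = A·v_1 = (0, 1, 4).
v_3 = A·v_2 = (4, 4, 3).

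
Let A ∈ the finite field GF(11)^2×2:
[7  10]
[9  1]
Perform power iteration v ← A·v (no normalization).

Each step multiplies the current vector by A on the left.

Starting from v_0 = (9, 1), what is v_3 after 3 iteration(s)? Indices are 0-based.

v_3 = (9, 2)

v_0 = (9, 1).
v_1 = A·v_0 = (7, 5).
v_2 = A·v_1 = (0, 2).
v_3 = A·v_2 = (9, 2).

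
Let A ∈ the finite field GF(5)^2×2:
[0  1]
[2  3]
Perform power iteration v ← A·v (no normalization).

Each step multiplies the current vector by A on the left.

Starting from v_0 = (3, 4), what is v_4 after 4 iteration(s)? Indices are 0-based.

v_4 = (2, 0)

v_0 = (3, 4).
v_1 = A·v_0 = (4, 3).
v_2 = A·v_1 = (3, 2).
v_3 = A·v_2 = (2, 2).
v_4 = A·v_3 = (2, 0).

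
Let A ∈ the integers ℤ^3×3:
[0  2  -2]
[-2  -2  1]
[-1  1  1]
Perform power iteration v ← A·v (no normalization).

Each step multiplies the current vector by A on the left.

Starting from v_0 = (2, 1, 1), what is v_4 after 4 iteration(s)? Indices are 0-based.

v_4 = (-40, -35, -20)

v_0 = (2, 1, 1).
v_1 = A·v_0 = (0, -5, 0).
v_2 = A·v_1 = (-10, 10, -5).
v_3 = A·v_2 = (30, -5, 15).
v_4 = A·v_3 = (-40, -35, -20).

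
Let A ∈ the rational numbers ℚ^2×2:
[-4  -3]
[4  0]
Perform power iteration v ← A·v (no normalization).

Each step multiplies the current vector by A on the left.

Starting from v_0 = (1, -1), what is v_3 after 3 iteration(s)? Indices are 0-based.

v_0 = (1, -1).
v_1 = A·v_0 = (-1, 4).
v_2 = A·v_1 = (-8, -4).
v_3 = A·v_2 = (44, -32).

v_3 = (44, -32)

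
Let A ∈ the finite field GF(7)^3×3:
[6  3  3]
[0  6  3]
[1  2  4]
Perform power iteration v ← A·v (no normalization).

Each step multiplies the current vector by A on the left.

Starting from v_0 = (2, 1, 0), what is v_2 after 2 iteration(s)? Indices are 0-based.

v_0 = (2, 1, 0).
v_1 = A·v_0 = (1, 6, 4).
v_2 = A·v_1 = (1, 6, 1).

v_2 = (1, 6, 1)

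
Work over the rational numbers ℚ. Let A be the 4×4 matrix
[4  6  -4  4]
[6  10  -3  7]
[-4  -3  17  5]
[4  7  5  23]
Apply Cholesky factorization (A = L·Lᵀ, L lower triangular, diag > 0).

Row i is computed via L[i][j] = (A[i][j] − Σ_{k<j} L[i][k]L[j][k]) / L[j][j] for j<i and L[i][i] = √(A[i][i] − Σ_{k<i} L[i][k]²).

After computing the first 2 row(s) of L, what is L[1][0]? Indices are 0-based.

L[1][0] = 3

Step 1: L[0][0] = √(4) = 2.
  L[1][0] = (6) / L[0][0] = 3.
Step 2: L[1][1] = √(1) = 1.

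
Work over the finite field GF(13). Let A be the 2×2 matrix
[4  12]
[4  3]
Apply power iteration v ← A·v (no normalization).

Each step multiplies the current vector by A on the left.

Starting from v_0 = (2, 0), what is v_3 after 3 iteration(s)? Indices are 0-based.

v_3 = (1, 4)

v_0 = (2, 0).
v_1 = A·v_0 = (8, 8).
v_2 = A·v_1 = (11, 4).
v_3 = A·v_2 = (1, 4).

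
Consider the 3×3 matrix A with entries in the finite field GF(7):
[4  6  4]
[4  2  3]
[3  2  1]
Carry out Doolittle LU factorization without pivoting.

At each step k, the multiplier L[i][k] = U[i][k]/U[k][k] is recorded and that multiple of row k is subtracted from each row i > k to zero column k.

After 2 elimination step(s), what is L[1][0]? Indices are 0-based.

L[1][0] = 1

[col 0] pivot 4
  R1 -= 1*R0 → (0, 3, 6)  (L[1][0] := 1)
  R2 -= 6*R0 → (0, 1, 5)  (L[2][0] := 6)
[col 1] pivot 3
  R2 -= 5*R1 → (0, 0, 3)  (L[2][1] := 5)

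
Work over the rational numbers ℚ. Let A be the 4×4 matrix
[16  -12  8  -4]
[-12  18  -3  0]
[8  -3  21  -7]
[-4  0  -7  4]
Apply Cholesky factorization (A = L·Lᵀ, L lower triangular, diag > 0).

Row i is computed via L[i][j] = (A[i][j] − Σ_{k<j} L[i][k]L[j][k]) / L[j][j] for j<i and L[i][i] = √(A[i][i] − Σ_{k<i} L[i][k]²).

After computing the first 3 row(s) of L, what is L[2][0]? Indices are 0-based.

L[2][0] = 2

Step 1: L[0][0] = √(16) = 4.
  L[1][0] = (-12) / L[0][0] = -3.
Step 2: L[1][1] = √(9) = 3.
  L[2][0] = (8) / L[0][0] = 2.
  L[2][1] = (3) / L[1][1] = 1.
Step 3: L[2][2] = √(16) = 4.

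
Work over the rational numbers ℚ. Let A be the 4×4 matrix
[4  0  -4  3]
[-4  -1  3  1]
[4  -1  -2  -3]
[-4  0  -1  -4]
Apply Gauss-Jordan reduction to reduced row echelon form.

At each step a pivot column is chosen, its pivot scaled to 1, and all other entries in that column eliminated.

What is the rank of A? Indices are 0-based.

rank = 4

[1] R0 /= 4  ⇒  (1, 0, -1, 3/4)
     R1 -= -4·R0  ⇒  (0, -1, -1, 4)
     R2 -= 4·R0  ⇒  (0, -1, 2, -6)
     R3 -= -4·R0  ⇒  (0, 0, -5, -1)
[2] R1 /= -1  ⇒  (0, 1, 1, -4)
     R2 -= -1·R1  ⇒  (0, 0, 3, -10)
[3] R2 /= 3  ⇒  (0, 0, 1, -10/3)
     R0 -= -1·R2  ⇒  (1, 0, 0, -31/12)
     R1 -= 1·R2  ⇒  (0, 1, 0, -2/3)
     R3 -= -5·R2  ⇒  (0, 0, 0, -53/3)
[4] R3 /= -53/3  ⇒  (0, 0, 0, 1)
     R0 -= -31/12·R3  ⇒  (1, 0, 0, 0)
     R1 -= -2/3·R3  ⇒  (0, 1, 0, 0)
     R2 -= -10/3·R3  ⇒  (0, 0, 1, 0)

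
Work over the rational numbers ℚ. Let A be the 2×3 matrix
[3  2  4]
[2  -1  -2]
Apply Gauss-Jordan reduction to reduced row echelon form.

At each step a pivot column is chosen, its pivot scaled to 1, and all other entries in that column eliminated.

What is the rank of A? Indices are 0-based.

rank = 2

pivot(0,0)=3: scale R0 → (1, 2/3, 4/3)
  clear (1,0): R1 −= (2)R0 → (0, -7/3, -14/3)
pivot(1,1)=-7/3: scale R1 → (0, 1, 2)
  clear (0,1): R0 −= (2/3)R1 → (1, 0, 0)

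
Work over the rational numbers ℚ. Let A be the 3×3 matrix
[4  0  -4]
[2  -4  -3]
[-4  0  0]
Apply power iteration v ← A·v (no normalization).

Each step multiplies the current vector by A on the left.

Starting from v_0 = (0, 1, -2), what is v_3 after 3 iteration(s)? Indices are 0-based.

v_0 = (0, 1, -2).
v_1 = A·v_0 = (8, 2, 0).
v_2 = A·v_1 = (32, 8, -32).
v_3 = A·v_2 = (256, 128, -128).

v_3 = (256, 128, -128)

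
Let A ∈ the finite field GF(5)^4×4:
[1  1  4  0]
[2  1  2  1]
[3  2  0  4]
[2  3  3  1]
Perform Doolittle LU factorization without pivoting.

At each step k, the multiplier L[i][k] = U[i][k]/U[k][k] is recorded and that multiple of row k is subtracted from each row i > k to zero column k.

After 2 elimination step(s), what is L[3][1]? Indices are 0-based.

[col 0] pivot 1
  R1 -= 2*R0 → (0, 4, 4, 1)  (L[1][0] := 2)
  R2 -= 3*R0 → (0, 4, 3, 4)  (L[2][0] := 3)
  R3 -= 2*R0 → (0, 1, 0, 1)  (L[3][0] := 2)
[col 1] pivot 4
  R2 -= 1*R1 → (0, 0, 4, 3)  (L[2][1] := 1)
  R3 -= 4*R1 → (0, 0, 4, 2)  (L[3][1] := 4)

L[3][1] = 4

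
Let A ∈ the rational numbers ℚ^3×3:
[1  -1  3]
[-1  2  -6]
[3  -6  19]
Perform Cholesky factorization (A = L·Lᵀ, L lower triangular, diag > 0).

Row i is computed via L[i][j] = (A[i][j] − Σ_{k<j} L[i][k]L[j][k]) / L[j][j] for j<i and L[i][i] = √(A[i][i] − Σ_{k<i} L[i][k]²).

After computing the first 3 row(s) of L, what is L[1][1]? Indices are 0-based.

L[1][1] = 1

Step 1: L[0][0] = √(1) = 1.
  L[1][0] = (-1) / L[0][0] = -1.
Step 2: L[1][1] = √(1) = 1.
  L[2][0] = (3) / L[0][0] = 3.
  L[2][1] = (-3) / L[1][1] = -3.
Step 3: L[2][2] = √(1) = 1.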